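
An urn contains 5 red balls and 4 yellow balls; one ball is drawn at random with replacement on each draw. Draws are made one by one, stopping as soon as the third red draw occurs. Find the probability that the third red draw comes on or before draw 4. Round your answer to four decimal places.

Finishing within 4 draws ⇔ at least 3 successes in the first 4. With X ~ Binomial(4, 0.555556), P(Y ≤ 4) = 1 − P(X ≤ 2).
  k=0: C(4,0)·0.555556^0·0.444444^4 = 0.039018
  k=1: C(4,1)·0.555556^1·0.444444^3 = 0.195092
  k=2: C(4,2)·0.555556^2·0.444444^2 = 0.365798
1 − 0.599909 = 0.400091

0.4001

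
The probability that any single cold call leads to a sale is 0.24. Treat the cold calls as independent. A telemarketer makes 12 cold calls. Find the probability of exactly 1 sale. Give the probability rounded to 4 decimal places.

0.1407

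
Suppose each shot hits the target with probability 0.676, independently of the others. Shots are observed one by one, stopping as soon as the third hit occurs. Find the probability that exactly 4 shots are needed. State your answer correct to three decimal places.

Y = trial on which the third success occurs; negative binomial, r=3, p=0.676.
P(Y=4) = C(3,2) · p^3 · (1−p)^1
= 3 · 0.30892 · 0.324 = 0.30027

0.300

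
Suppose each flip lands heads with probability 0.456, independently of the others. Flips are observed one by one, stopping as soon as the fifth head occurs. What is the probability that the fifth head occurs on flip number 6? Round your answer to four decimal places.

0.0536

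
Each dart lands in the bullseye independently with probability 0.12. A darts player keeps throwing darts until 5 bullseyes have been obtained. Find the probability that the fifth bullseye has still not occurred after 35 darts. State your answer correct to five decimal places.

Needing more than 35 darts ⇔ fewer than 5 successes in the first 35. With X ~ Binomial(35, 0.12), P(Y > 35) = P(X ≤ 4).
  k=0: C(35,0)·0.12^0·0.88^35 = 0.0113997
  k=1: C(35,1)·0.12^1·0.88^34 = 0.0544077
  k=2: C(35,2)·0.12^2·0.88^33 = 0.1261269
  k=3: C(35,3)·0.12^3·0.88^32 = 0.1891903
  k=4: C(35,4)·0.12^4·0.88^31 = 0.2063894
P(X ≤ 4) = 0.5875140

0.58751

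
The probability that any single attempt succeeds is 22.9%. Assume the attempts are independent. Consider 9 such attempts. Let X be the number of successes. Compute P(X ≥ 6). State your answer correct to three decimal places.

X ~ Binomial(9, 0.229); P(X ≥ 6) = Σ C(9,k) p^k (1−p)^(9−k) over k:
  k=6: C(9,6)·0.229^6·0.771^3 = 0.00555
  k=7: C(9,7)·0.229^7·0.771^2 = 0.00071
  k=8: C(9,8)·0.229^8·0.771^1 = 0.00005
  k=9: C(9,9)·0.229^9·0.771^0 = 0.00000
Total = 0.00631

0.006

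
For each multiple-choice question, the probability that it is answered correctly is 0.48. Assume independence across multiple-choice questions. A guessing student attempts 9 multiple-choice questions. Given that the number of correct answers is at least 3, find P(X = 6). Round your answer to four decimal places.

X ~ Binomial(9, 0.48). Want P(X=6 | X≥3) = P(X=6) / P(X≥3).
P(X=6) = C(9,6)·0.48^6·0.52^3 = 0.144456
P(X≥3) = 1 − 0.002780 − 0.023095 − 0.085272 = 0.888853
Ratio = 0.144456 / 0.888853 = 0.162520

0.1625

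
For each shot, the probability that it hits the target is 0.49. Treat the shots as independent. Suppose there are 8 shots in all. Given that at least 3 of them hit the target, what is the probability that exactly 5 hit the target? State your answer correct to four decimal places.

0.2492

X ~ Binomial(8, 0.49). Want P(X=5 | X≥3) = P(X=5) / P(X≥3).
P(X=5) = C(8,5)·0.49^5·0.51^3 = 0.209835
P(X≥3) = 1 − 0.004577 − 0.035178 − 0.118296 = 0.841948
Ratio = 0.209835 / 0.841948 = 0.249226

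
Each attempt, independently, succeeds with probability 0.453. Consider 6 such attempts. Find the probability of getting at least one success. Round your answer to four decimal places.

0.9732

P(at least one) = 1 − P(none) = 1 − (1 − 0.453)^6
= 1 − 0.026787 = 0.973213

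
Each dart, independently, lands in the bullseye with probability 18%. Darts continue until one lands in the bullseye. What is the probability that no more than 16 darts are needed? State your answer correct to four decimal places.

0.9582

Y = number of darts to the first success; geometric, p = 0.18.
P(Y ≤ 16) = 1 − (1−p)^16 = 1 − 0.041785 = 0.958215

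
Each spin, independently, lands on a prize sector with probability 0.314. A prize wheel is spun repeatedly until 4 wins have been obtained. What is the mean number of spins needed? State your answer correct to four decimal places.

12.7389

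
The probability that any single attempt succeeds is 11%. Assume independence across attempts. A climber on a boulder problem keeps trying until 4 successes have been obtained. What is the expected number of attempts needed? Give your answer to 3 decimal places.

36.364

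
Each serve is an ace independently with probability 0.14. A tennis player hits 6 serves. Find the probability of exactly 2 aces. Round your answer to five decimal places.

X ~ Binomial(n=6, p=0.14).
P(X=2) = C(6,2) · p^2 · (1−p)^4
= 15 · 0.0196 · 0.54701 = 0.1608204

0.16082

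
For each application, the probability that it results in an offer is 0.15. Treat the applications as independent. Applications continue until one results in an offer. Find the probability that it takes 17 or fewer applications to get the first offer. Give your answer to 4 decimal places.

0.9369

Y = number of applications to the first success; geometric, p = 0.15.
P(Y ≤ 17) = 1 − (1−p)^17 = 1 − 0.063113 = 0.936887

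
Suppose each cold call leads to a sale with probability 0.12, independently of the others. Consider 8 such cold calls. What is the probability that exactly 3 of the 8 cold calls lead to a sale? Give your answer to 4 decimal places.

X ~ Binomial(n=8, p=0.12).
P(X=3) = C(8,3) · p^3 · (1−p)^5
= 56 · 0.001728 · 0.52773 = 0.051068

0.0511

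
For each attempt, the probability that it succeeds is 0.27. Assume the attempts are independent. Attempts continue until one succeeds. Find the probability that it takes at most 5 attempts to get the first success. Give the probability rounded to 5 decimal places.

0.79269

Y = number of attempts to the first success; geometric, p = 0.27.
P(Y ≤ 5) = 1 − (1−p)^5 = 1 − 0.2073072 = 0.7926928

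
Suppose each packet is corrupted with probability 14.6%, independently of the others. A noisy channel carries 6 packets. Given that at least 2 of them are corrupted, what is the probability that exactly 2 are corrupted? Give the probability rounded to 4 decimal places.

0.7941

X ~ Binomial(6, 0.146). Want P(X=2 | X≥2) = P(X=2) / P(X≥2).
P(X=2) = C(6,2)·0.146^2·0.854^4 = 0.170070
P(X≥2) = 1 − 0.387925 − 0.397918 = 0.214158
Ratio = 0.170070 / 0.214158 = 0.794136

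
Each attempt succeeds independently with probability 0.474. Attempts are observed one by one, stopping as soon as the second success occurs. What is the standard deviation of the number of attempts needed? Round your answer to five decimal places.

2.16386

Y = total attempts until the second success; negative binomial with r=2, p=0.474.
SD(Y) = √[r(1−p)/p²] = √(4.6822981) = 2.1638618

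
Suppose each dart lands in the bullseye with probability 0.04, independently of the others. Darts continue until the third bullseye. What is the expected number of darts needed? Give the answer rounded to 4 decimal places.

Y = total darts until the third success; negative binomial with r=3, p=0.04.
E[Y] = r / p = 3 / 0.04 = 75.000000

75.0000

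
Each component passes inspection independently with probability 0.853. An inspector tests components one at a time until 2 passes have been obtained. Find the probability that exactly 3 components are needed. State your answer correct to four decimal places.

Y = trial on which the second success occurs; negative binomial, r=2, p=0.853.
P(Y=3) = C(2,1) · p^2 · (1−p)^1
= 2 · 0.72761 · 0.147 = 0.213917

0.2139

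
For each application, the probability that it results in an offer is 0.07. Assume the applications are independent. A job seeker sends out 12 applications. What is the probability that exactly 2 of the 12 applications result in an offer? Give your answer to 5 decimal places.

X ~ Binomial(n=12, p=0.07).
P(X=2) = C(12,2) · p^2 · (1−p)^10
= 66 · 0.0049 · 0.48398 = 0.1565199

0.15652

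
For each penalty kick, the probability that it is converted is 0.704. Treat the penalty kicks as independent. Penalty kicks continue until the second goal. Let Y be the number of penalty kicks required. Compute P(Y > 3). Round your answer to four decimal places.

0.2110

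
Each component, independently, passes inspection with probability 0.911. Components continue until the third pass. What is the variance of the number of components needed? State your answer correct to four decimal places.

Y = total components until the third success; negative binomial with r=3, p=0.911.
Var(Y) = r(1−p)/p² = 3·0.089 / 0.911² = 0.321717

0.3217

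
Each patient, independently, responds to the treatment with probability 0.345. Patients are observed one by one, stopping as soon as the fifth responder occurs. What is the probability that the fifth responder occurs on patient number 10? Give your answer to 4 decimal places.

0.0742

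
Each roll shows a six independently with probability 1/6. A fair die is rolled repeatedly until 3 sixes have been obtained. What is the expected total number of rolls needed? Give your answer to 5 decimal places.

Y = total rolls until the third success; negative binomial with r=3, p=0.166667.
E[Y] = r / p = 3 / 0.166667 = 18.0000000

18.00000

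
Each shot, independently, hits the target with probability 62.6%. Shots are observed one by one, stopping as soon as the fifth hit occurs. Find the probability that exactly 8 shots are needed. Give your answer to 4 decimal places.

0.1760

Y = trial on which the fifth success occurs; negative binomial, r=5, p=0.626.
P(Y=8) = C(7,4) · p^5 · (1−p)^3
= 35 · 0.096133 · 0.052314 = 0.176017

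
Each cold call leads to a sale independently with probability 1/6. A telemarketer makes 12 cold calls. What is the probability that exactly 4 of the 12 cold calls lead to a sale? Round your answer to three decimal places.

0.089

X ~ Binomial(n=12, p=0.166667).
P(X=4) = C(12,4) · p^4 · (1−p)^8
= 495 · 0.0007716 · 0.23257 = 0.08883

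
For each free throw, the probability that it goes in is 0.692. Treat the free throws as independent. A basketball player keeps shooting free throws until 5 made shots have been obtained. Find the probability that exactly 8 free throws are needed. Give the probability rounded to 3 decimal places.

Y = trial on which the fifth success occurs; negative binomial, r=5, p=0.692.
P(Y=8) = C(7,4) · p^5 · (1−p)^3
= 35 · 0.15868 · 0.029218 = 0.16227

0.162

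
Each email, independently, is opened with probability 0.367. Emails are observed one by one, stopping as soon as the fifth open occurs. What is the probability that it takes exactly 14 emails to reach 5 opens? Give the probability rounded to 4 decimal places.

0.0777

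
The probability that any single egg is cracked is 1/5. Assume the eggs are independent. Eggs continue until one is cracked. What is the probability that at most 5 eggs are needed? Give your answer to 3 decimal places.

0.672

Y = number of eggs to the first success; geometric, p = 0.20.
P(Y ≤ 5) = 1 − (1−p)^5 = 1 − 0.32768 = 0.67232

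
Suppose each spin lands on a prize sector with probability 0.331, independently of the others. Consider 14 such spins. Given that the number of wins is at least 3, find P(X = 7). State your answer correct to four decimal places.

0.1005

X ~ Binomial(14, 0.331). Want P(X=7 | X≥3) = P(X=7) / P(X≥3).
P(X=7) = C(14,7)·0.331^7·0.669^7 = 0.089604
P(X≥3) = 1 − 0.003597 − 0.024917 − 0.080133 = 0.891353
Ratio = 0.089604 / 0.891353 = 0.100526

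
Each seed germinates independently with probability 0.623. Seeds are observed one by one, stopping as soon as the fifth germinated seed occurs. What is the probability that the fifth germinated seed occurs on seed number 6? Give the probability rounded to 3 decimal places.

0.177

Y = trial on which the fifth success occurs; negative binomial, r=5, p=0.623.
P(Y=6) = C(5,4) · p^5 · (1−p)^1
= 5 · 0.093851 · 0.377 = 0.17691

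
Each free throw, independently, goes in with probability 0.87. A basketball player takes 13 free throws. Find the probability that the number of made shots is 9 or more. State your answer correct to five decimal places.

X ~ Binomial(13, 0.87); P(X ≥ 9) = Σ C(13,k) p^k (1−p)^(13−k) over k:
  k=9: C(13,9)·0.87^9·0.13^4 = 0.0583113
  k=10: C(13,10)·0.87^10·0.13^3 = 0.1560949
  k=11: C(13,11)·0.87^11·0.13^2 = 0.2849004
  k=12: C(13,12)·0.87^12·0.13^1 = 0.3177735
  k=13: C(13,13)·0.87^13·0.13^0 = 0.1635876
Total = 0.9806677

0.98067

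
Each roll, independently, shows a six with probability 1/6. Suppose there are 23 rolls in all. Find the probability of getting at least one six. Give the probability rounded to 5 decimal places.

P(at least one) = 1 − P(none) = 1 − (1 − 0.166667)^23
= 1 − 0.0150949 = 0.9849051

0.98491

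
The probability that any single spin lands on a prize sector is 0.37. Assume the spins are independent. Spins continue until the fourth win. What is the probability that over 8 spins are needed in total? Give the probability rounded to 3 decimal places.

0.663

Needing more than 8 spins ⇔ fewer than 4 successes in the first 8. With X ~ Binomial(8, 0.37), P(Y > 8) = P(X ≤ 3).
  k=0: C(8,0)·0.37^0·0.63^8 = 0.02482
  k=1: C(8,1)·0.37^1·0.63^7 = 0.11659
  k=2: C(8,2)·0.37^2·0.63^6 = 0.23967
  k=3: C(8,3)·0.37^3·0.63^5 = 0.28151
P(X ≤ 3) = 0.66259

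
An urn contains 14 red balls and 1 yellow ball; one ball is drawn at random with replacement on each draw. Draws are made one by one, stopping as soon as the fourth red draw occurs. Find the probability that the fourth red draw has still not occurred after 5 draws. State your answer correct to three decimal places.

0.039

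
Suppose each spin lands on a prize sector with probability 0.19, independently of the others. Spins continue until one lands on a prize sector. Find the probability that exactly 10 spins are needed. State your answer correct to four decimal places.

0.0285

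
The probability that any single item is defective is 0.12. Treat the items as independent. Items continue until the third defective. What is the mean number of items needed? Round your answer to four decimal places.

25.0000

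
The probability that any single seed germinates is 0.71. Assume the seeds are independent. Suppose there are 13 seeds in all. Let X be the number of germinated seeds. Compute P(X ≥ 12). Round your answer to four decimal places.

0.0735

X ~ Binomial(13, 0.71); P(X ≥ 12) = Σ C(13,k) p^k (1−p)^(13−k) over k:
  k=12: C(13,12)·0.71^12·0.29^1 = 0.061865
  k=13: C(13,13)·0.71^13·0.29^0 = 0.011651
Total = 0.073515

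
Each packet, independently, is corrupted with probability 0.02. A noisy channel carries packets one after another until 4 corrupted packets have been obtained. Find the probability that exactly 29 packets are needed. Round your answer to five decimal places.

0.00032

Y = trial on which the fourth success occurs; negative binomial, r=4, p=0.02.
P(Y=29) = C(28,3) · p^4 · (1−p)^25
= 3276 · 1.6e-07 · 0.60346 = 0.0003163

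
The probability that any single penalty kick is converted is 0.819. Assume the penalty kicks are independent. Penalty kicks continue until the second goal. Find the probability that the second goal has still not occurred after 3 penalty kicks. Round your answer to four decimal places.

0.0864

Needing more than 3 penalty kicks ⇔ fewer than 2 successes in the first 3. With X ~ Binomial(3, 0.819), P(Y > 3) = P(X ≤ 1).
  k=0: C(3,0)·0.819^0·0.181^3 = 0.005930
  k=1: C(3,1)·0.819^1·0.181^2 = 0.080494
P(X ≤ 1) = 0.086424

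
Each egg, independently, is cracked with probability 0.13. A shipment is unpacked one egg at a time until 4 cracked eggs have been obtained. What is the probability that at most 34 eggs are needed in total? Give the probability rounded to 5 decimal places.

Finishing within 34 eggs ⇔ at least 4 successes in the first 34. With X ~ Binomial(34, 0.13), P(Y ≤ 34) = 1 − P(X ≤ 3).
  k=0: C(34,0)·0.13^0·0.87^34 = 0.0087832
  k=1: C(34,1)·0.13^1·0.87^33 = 0.0446229
  k=2: C(34,2)·0.13^2·0.87^32 = 0.1100185
  k=3: C(34,3)·0.13^3·0.87^31 = 0.1753551
1 − 0.3387797 = 0.6612203

0.66122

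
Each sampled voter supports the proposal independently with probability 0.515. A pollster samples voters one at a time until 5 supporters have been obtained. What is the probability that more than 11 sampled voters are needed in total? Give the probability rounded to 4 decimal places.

0.2416

Needing more than 11 sampled voters ⇔ fewer than 5 successes in the first 11. With X ~ Binomial(11, 0.515), P(Y > 11) = P(X ≤ 4).
  k=0: C(11,0)·0.515^0·0.485^11 = 0.000349
  k=1: C(11,1)·0.515^1·0.485^10 = 0.004080
  k=2: C(11,2)·0.515^2·0.485^9 = 0.021660
  k=3: C(11,3)·0.515^3·0.485^8 = 0.068998
  k=4: C(11,4)·0.515^4·0.485^7 = 0.146533
P(X ≤ 4) = 0.241620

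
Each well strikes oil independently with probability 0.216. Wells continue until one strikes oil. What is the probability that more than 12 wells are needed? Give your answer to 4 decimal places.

Y = number of wells to the first success; geometric, p = 0.216.
P(Y > 12) = P(first 12 all fail) = (1−p)^12 = 0.053925

0.0539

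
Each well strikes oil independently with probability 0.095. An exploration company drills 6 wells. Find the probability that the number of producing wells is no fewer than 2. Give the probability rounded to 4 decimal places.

0.1046

X ~ Binomial(6, 0.095); P(X ≥ 2) = Σ C(6,k) p^k (1−p)^(6−k) over k:
  k=2: C(6,2)·0.095^2·0.905^4 = 0.090810
  k=3: C(6,3)·0.095^3·0.905^3 = 0.012710
  k=4: C(6,4)·0.095^4·0.905^2 = 0.001001
  k=5: C(6,5)·0.095^5·0.905^1 = 0.000042
  k=6: C(6,6)·0.095^6·0.905^0 = 0.000001
Total = 0.104563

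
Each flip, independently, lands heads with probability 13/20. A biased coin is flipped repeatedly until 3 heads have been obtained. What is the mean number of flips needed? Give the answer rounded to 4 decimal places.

Y = total flips until the third success; negative binomial with r=3, p=0.65.
E[Y] = r / p = 3 / 0.65 = 4.615385

4.6154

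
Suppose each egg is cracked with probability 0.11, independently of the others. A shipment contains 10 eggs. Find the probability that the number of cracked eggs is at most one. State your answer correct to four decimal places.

0.6972

X ~ Binomial(10, 0.11); P(X ≤ 1) = Σ C(10,k) p^k (1−p)^(10−k) over k:
  k=0: C(10,0)·0.11^0·0.89^10 = 0.311817
  k=1: C(10,1)·0.11^1·0.89^9 = 0.385392
Total = 0.697209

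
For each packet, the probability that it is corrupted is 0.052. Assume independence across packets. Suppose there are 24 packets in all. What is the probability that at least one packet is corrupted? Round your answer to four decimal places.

0.7224

P(at least one) = 1 − P(none) = 1 − (1 − 0.052)^24
= 1 − 0.277588 = 0.722412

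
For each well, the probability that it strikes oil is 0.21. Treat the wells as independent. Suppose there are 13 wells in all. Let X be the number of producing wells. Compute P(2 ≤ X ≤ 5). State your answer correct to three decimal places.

0.754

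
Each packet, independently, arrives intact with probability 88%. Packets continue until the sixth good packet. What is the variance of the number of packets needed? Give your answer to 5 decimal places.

0.92975

Y = total packets until the sixth success; negative binomial with r=6, p=0.88.
Var(Y) = r(1−p)/p² = 6·0.12 / 0.88² = 0.9297521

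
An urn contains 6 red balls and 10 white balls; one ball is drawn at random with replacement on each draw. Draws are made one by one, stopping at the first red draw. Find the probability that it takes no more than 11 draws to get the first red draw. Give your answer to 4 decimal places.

Y = number of draws to the first success; geometric, p = 0.375.
P(Y ≤ 11) = 1 − (1−p)^11 = 1 − 0.005684 = 0.994316

0.9943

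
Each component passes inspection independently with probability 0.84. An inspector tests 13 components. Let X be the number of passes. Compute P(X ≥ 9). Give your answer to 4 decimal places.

0.9562

X ~ Binomial(13, 0.84); P(X ≥ 9) = Σ C(13,k) p^k (1−p)^(13−k) over k:
  k=9: C(13,9)·0.84^9·0.16^4 = 0.097566
  k=10: C(13,10)·0.84^10·0.16^3 = 0.204889
  k=11: C(13,11)·0.84^11·0.16^2 = 0.293364
  k=12: C(13,12)·0.84^12·0.16^1 = 0.256693
  k=13: C(13,13)·0.84^13·0.16^0 = 0.103665
Total = 0.956177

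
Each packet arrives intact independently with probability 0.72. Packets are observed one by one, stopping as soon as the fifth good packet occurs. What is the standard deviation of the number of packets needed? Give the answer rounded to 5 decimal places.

Y = total packets until the fifth success; negative binomial with r=5, p=0.72.
SD(Y) = √[r(1−p)/p²] = √(2.7006173) = 1.6433555

1.64336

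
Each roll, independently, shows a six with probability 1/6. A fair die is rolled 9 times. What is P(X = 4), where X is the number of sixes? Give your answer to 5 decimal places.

X ~ Binomial(n=9, p=0.166667).
P(X=4) = C(9,4) · p^4 · (1−p)^5
= 126 · 0.0007716 · 0.40188 = 0.0390714

0.03907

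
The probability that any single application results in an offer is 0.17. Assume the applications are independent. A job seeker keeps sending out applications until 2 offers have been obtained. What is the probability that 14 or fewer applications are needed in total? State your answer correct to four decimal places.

Finishing within 14 applications ⇔ at least 2 successes in the first 14. With X ~ Binomial(14, 0.17), P(Y ≤ 14) = 1 − P(X ≤ 1).
  k=0: C(14,0)·0.17^0·0.83^14 = 0.073637
  k=1: C(14,1)·0.17^1·0.83^13 = 0.211151
1 − 0.284787 = 0.715213

0.7152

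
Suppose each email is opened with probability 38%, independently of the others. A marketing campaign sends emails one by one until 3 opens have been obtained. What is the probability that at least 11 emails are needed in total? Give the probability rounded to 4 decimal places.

0.2017

Needing more than 10 emails ⇔ fewer than 3 successes in the first 10. With X ~ Binomial(10, 0.38), P(Y > 10) = P(X ≤ 2).
  k=0: C(10,0)·0.38^0·0.62^10 = 0.008393
  k=1: C(10,1)·0.38^1·0.62^9 = 0.051441
  k=2: C(10,2)·0.38^2·0.62^8 = 0.141877
P(X ≤ 2) = 0.201711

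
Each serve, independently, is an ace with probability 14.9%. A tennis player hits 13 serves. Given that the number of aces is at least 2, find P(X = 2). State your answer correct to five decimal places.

X ~ Binomial(13, 0.149). Want P(X=2 | X≥2) = P(X=2) / P(X≥2).
P(X=2) = C(13,2)·0.149^2·0.851^11 = 0.2935569
P(X≥2) = 1 − 0.1227677 − 0.2794373 = 0.5977950
Ratio = 0.2935569 / 0.5977950 = 0.4910662

0.49107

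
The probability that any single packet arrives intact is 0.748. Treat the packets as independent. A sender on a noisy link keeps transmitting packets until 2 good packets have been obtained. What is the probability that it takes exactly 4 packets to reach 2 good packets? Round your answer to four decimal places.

0.1066

Y = trial on which the second success occurs; negative binomial, r=2, p=0.748.
P(Y=4) = C(3,1) · p^2 · (1−p)^2
= 3 · 0.5595 · 0.063504 = 0.106592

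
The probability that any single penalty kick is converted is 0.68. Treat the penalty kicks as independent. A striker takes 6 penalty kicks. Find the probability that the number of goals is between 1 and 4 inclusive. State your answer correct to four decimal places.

0.6209

X ~ Binomial(6, 0.68); P(1 ≤ X ≤ 4) = Σ C(6,k) p^k (1−p)^(6−k) over k:
  k=1: C(6,1)·0.68^1·0.32^5 = 0.013690
  k=2: C(6,2)·0.68^2·0.32^4 = 0.072729
  k=3: C(6,3)·0.68^3·0.32^3 = 0.206066
  k=4: C(6,4)·0.68^4·0.32^2 = 0.328418
Total = 0.620904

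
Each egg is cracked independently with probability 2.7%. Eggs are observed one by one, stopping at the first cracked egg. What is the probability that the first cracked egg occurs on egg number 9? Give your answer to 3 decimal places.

Geometric (trials to first success), p = 0.027.
P(Y = 9) = (1−p)^8 · p = 0.80335 · 0.027 = 0.02169

0.022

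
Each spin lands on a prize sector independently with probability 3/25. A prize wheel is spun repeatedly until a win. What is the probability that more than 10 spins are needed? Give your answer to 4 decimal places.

Y = number of spins to the first success; geometric, p = 0.12.
P(Y > 10) = P(first 10 all fail) = (1−p)^10 = 0.278501

0.2785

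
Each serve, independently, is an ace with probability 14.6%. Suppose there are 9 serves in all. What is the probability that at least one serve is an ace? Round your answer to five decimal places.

P(at least one) = 1 − P(none) = 1 − (1 − 0.146)^9
= 1 − 0.2416133 = 0.7583867

0.75839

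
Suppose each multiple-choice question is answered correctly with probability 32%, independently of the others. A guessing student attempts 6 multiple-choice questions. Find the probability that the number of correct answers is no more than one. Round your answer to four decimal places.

0.3780

X ~ Binomial(6, 0.32); P(X ≤ 1) = Σ C(6,k) p^k (1−p)^(6−k) over k:
  k=0: C(6,0)·0.32^0·0.68^6 = 0.098867
  k=1: C(6,1)·0.32^1·0.68^5 = 0.279155
Total = 0.378023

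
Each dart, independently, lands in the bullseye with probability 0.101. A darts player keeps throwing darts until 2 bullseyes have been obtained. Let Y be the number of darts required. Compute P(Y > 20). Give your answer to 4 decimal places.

0.3861

Needing more than 20 darts ⇔ fewer than 2 successes in the first 20. With X ~ Binomial(20, 0.101), P(Y > 20) = P(X ≤ 1).
  k=0: C(20,0)·0.101^0·0.899^20 = 0.118903
  k=1: C(20,1)·0.101^1·0.899^19 = 0.267169
P(X ≤ 1) = 0.386072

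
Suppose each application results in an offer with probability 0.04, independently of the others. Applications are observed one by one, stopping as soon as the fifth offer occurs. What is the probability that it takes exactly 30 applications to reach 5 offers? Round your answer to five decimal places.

Y = trial on which the fifth success occurs; negative binomial, r=5, p=0.04.
P(Y=30) = C(29,4) · p^5 · (1−p)^25
= 23751 · 1.024e-07 · 0.3604 = 0.0008765

0.00088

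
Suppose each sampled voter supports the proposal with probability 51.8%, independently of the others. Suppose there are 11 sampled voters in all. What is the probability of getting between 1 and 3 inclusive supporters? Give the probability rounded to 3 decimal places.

0.091

X ~ Binomial(11, 0.518); P(1 ≤ X ≤ 3) = Σ C(11,k) p^k (1−p)^(11−k) over k:
  k=1: C(11,1)·0.518^1·0.482^10 = 0.00386
  k=2: C(11,2)·0.518^2·0.482^9 = 0.02072
  k=3: C(11,3)·0.518^3·0.482^8 = 0.06681
Total = 0.09139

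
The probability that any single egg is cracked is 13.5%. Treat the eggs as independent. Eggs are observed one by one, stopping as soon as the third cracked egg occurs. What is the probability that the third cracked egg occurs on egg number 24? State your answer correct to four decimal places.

Y = trial on which the third success occurs; negative binomial, r=3, p=0.135.
P(Y=24) = C(23,2) · p^3 · (1−p)^21
= 253 · 0.0024604 · 0.047571 = 0.029611

0.0296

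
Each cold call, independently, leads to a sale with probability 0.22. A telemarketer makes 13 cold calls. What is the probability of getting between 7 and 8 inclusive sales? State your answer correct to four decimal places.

X ~ Binomial(13, 0.22); P(7 ≤ X ≤ 8) = Σ C(13,k) p^k (1−p)^(13−k) over k:
  k=7: C(13,7)·0.22^7·0.78^6 = 0.009639
  k=8: C(13,8)·0.22^8·0.78^5 = 0.002039
Total = 0.011678

0.0117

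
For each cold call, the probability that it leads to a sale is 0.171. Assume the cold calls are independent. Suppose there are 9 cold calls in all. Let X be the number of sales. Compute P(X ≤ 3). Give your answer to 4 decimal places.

0.9478

X ~ Binomial(9, 0.171); P(X ≤ 3) = Σ C(9,k) p^k (1−p)^(9−k) over k:
  k=0: C(9,0)·0.171^0·0.829^9 = 0.184923
  k=1: C(9,1)·0.171^1·0.829^8 = 0.343301
  k=2: C(9,2)·0.171^2·0.829^7 = 0.283254
  k=3: C(9,3)·0.171^3·0.829^6 = 0.136331
Total = 0.947809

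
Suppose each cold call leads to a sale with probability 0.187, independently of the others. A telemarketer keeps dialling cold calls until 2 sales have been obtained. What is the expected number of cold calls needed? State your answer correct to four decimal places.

10.6952

Y = total cold calls until the second success; negative binomial with r=2, p=0.187.
E[Y] = r / p = 2 / 0.187 = 10.695187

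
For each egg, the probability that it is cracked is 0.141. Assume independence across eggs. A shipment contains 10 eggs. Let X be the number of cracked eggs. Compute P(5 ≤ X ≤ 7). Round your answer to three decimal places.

X ~ Binomial(10, 0.141); P(5 ≤ X ≤ 7) = Σ C(10,k) p^k (1−p)^(10−k) over k:
  k=5: C(10,5)·0.141^5·0.859^5 = 0.00657
  k=6: C(10,6)·0.141^6·0.859^4 = 0.00090
  k=7: C(10,7)·0.141^7·0.859^3 = 0.00008
Total = 0.00755

0.008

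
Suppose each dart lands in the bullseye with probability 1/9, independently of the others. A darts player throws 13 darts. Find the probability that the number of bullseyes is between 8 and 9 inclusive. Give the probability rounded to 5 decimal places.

0.00002

X ~ Binomial(13, 0.111111); P(8 ≤ X ≤ 9) = Σ C(13,k) p^k (1−p)^(13−k) over k:
  k=8: C(13,8)·0.111111^8·0.888889^5 = 0.0000166
  k=9: C(13,9)·0.111111^9·0.888889^4 = 0.0000012
Total = 0.0000177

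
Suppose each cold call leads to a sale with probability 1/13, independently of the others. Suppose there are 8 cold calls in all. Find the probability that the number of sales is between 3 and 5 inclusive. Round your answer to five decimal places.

X ~ Binomial(8, 0.076923); P(3 ≤ X ≤ 5) = Σ C(8,k) p^k (1−p)^(8−k) over k:
  k=3: C(8,3)·0.076923^3·0.923077^5 = 0.0170823
  k=4: C(8,4)·0.076923^4·0.923077^4 = 0.0017794
  k=5: C(8,5)·0.076923^5·0.923077^3 = 0.0001186
Total = 0.0189804

0.01898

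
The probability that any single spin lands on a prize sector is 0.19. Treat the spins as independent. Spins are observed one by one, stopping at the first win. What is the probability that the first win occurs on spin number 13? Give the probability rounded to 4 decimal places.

Geometric (trials to first success), p = 0.19.
P(Y = 13) = (1−p)^12 · p = 0.079766 · 0.19 = 0.015156

0.0152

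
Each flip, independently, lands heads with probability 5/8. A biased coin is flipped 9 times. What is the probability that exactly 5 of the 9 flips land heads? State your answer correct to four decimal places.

X ~ Binomial(n=9, p=0.625).
P(X=5) = C(9,5) · p^5 · (1−p)^4
= 126 · 0.095367 · 0.019775 = 0.237627

0.2376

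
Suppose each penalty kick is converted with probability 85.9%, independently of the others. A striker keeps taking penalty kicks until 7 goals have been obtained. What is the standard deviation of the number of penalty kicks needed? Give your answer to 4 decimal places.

1.1566

Y = total penalty kicks until the seventh success; negative binomial with r=7, p=0.859.
SD(Y) = √[r(1−p)/p²] = √(1.337614) = 1.156553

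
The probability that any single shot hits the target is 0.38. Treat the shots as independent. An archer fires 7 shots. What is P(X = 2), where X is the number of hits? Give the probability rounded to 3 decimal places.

0.278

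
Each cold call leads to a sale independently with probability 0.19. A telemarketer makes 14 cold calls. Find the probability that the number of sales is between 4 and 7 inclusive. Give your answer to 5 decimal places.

0.26620

X ~ Binomial(14, 0.19); P(4 ≤ X ≤ 7) = Σ C(14,k) p^k (1−p)^(14−k) over k:
  k=4: C(14,4)·0.19^4·0.81^10 = 0.1585984
  k=5: C(14,5)·0.19^5·0.81^9 = 0.0744042
  k=6: C(14,6)·0.19^6·0.81^8 = 0.0261792
  k=7: C(14,7)·0.19^7·0.81^7 = 0.0070181
Total = 0.2661998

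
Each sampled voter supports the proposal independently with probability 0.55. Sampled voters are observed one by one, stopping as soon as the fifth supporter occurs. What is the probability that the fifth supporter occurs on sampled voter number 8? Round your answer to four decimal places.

0.1605

Y = trial on which the fifth success occurs; negative binomial, r=5, p=0.55.
P(Y=8) = C(7,4) · p^5 · (1−p)^3
= 35 · 0.050328 · 0.091125 = 0.160516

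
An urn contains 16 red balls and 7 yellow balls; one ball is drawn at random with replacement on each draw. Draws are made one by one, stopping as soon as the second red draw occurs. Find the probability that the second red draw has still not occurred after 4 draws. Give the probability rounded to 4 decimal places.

0.0870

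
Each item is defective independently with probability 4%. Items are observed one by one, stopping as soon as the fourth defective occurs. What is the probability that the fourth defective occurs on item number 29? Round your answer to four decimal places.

Y = trial on which the fourth success occurs; negative binomial, r=4, p=0.04.
P(Y=29) = C(28,3) · p^4 · (1−p)^25
= 3276 · 2.56e-06 · 0.3604 = 0.003022

0.0030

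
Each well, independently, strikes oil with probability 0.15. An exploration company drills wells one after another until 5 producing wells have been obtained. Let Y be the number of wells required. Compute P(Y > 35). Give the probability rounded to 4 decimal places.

0.3807

Needing more than 35 wells ⇔ fewer than 5 successes in the first 35. With X ~ Binomial(35, 0.15), P(Y > 35) = P(X ≤ 4).
  k=0: C(35,0)·0.15^0·0.85^35 = 0.003386
  k=1: C(35,1)·0.15^1·0.85^34 = 0.020912
  k=2: C(35,2)·0.15^2·0.85^33 = 0.062737
  k=3: C(35,3)·0.15^3·0.85^32 = 0.121784
  k=4: C(35,4)·0.15^4·0.85^31 = 0.171930
P(X ≤ 4) = 0.380749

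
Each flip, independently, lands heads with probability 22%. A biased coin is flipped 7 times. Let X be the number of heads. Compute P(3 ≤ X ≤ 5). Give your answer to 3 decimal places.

X ~ Binomial(7, 0.22); P(3 ≤ X ≤ 5) = Σ C(7,k) p^k (1−p)^(7−k) over k:
  k=3: C(7,3)·0.22^3·0.78^4 = 0.13795
  k=4: C(7,4)·0.22^4·0.78^3 = 0.03891
  k=5: C(7,5)·0.22^5·0.78^2 = 0.00658
Total = 0.18344

0.183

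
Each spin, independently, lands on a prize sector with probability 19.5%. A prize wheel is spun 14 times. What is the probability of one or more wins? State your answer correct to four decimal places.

P(at least one) = 1 − P(none) = 1 − (1 − 0.195)^14
= 1 − 0.047989 = 0.952011

0.9520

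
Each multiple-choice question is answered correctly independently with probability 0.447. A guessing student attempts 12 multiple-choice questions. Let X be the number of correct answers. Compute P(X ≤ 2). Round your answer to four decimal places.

0.0440

X ~ Binomial(12, 0.447); P(X ≤ 2) = Σ C(12,k) p^k (1−p)^(12−k) over k:
  k=0: C(12,0)·0.447^0·0.553^12 = 0.000818
  k=1: C(12,1)·0.447^1·0.553^11 = 0.007934
  k=2: C(12,2)·0.447^2·0.553^10 = 0.035270
Total = 0.044022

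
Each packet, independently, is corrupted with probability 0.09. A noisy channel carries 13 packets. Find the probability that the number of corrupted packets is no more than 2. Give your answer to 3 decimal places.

X ~ Binomial(13, 0.09); P(X ≤ 2) = Σ C(13,k) p^k (1−p)^(13−k) over k:
  k=0: C(13,0)·0.09^0·0.91^13 = 0.29345
  k=1: C(13,1)·0.09^1·0.91^12 = 0.37730
  k=2: C(13,2)·0.09^2·0.91^11 = 0.22389
Total = 0.89464

0.895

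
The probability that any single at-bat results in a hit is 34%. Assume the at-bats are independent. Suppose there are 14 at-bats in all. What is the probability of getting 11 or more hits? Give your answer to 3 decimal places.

0.001

X ~ Binomial(14, 0.34); P(X ≥ 11) = Σ C(14,k) p^k (1−p)^(14−k) over k:
  k=11: C(14,11)·0.34^11·0.66^3 = 0.00073
  k=12: C(14,12)·0.34^12·0.66^2 = 0.00009
  k=13: C(14,13)·0.34^13·0.66^1 = 0.00001
  k=14: C(14,14)·0.34^14·0.66^0 = 0.00000
Total = 0.00084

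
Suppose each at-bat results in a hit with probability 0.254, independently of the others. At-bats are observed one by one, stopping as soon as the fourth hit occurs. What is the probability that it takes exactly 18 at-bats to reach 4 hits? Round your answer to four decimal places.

Y = trial on which the fourth success occurs; negative binomial, r=4, p=0.254.
P(Y=18) = C(17,3) · p^4 · (1−p)^14
= 680 · 0.0041623 · 0.016533 = 0.046794

0.0468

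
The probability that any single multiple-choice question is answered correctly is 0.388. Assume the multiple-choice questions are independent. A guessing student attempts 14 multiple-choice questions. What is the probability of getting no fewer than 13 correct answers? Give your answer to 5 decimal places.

0.00004

X ~ Binomial(14, 0.388); P(X ≥ 13) = Σ C(14,k) p^k (1−p)^(14−k) over k:
  k=13: C(14,13)·0.388^13·0.612^1 = 0.0000387
  k=14: C(14,14)·0.388^14·0.612^0 = 0.0000018
Total = 0.0000405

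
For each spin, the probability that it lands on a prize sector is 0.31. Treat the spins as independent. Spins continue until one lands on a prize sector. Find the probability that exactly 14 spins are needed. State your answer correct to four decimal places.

Geometric (trials to first success), p = 0.31.
P(Y = 14) = (1−p)^13 · p = 0.008036 · 0.31 = 0.002491

0.0025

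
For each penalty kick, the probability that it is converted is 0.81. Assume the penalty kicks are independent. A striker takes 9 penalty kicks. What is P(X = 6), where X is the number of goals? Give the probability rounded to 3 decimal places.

0.163

X ~ Binomial(n=9, p=0.81).
P(X=6) = C(9,6) · p^6 · (1−p)^3
= 84 · 0.28243 · 0.006859 = 0.16272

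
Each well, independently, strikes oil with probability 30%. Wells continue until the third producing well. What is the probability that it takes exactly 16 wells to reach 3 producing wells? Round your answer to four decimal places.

Y = trial on which the third success occurs; negative binomial, r=3, p=0.30.
P(Y=16) = C(15,2) · p^3 · (1−p)^13
= 105 · 0.027 · 0.0096889 = 0.027468

0.0275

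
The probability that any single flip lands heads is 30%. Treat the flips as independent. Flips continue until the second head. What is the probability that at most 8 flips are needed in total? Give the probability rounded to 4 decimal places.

0.7447

Finishing within 8 flips ⇔ at least 2 successes in the first 8. With X ~ Binomial(8, 0.30), P(Y ≤ 8) = 1 − P(X ≤ 1).
  k=0: C(8,0)·0.30^0·0.70^8 = 0.057648
  k=1: C(8,1)·0.30^1·0.70^7 = 0.197650
1 − 0.255298 = 0.744702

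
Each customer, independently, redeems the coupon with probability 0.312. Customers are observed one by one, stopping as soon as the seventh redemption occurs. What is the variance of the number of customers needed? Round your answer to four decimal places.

49.4740

Y = total customers until the seventh success; negative binomial with r=7, p=0.312.
Var(Y) = r(1−p)/p² = 7·0.688 / 0.312² = 49.474030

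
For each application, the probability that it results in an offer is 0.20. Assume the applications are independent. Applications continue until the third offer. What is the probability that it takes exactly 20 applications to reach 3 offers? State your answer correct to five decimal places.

Y = trial on which the third success occurs; negative binomial, r=3, p=0.20.
P(Y=20) = C(19,2) · p^3 · (1−p)^17
= 171 · 0.008 · 0.022518 = 0.0308046

0.03080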